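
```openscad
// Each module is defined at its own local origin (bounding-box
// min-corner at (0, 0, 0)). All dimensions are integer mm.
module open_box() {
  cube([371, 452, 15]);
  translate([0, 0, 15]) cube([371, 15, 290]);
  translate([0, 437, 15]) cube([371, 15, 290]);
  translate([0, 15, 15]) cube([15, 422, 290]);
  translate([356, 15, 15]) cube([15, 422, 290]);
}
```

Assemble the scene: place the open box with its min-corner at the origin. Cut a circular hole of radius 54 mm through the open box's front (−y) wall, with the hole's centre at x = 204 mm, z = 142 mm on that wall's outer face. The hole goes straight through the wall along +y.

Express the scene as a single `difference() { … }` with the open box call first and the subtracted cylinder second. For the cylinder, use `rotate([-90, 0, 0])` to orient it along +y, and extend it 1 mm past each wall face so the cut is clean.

difference() {
  open_box();
  translate([204, -1, 142]) rotate([-90, 0, 0]) cylinder(h = 17, r = 54);
}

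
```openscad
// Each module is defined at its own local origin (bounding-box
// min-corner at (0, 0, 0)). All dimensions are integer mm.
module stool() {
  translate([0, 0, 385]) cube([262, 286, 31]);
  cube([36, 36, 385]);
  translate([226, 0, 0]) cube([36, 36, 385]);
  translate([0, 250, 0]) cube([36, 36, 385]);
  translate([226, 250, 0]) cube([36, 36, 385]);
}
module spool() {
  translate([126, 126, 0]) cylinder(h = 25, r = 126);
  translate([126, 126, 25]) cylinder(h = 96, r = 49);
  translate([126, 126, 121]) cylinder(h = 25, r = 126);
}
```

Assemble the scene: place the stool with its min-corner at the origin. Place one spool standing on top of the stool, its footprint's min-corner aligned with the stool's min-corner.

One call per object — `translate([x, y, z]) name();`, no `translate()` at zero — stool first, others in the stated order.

stool();
translate([0, 0, 416]) spool();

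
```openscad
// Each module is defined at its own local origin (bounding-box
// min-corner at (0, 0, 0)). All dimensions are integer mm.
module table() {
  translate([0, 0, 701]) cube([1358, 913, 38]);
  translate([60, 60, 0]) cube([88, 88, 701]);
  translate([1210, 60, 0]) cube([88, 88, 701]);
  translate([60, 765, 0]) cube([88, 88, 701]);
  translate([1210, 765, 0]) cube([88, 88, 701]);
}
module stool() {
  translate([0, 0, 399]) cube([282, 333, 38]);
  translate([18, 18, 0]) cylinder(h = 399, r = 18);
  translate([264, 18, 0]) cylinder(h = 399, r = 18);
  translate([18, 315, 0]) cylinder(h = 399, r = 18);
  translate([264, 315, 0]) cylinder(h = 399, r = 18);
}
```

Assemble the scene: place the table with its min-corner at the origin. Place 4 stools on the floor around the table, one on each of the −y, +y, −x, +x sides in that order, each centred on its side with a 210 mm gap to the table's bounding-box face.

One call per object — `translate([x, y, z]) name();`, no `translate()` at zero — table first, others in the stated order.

table();
translate([538, -543, 0]) stool();
translate([538, 1123, 0]) stool();
translate([-492, 290, 0]) stool();
translate([1568, 290, 0]) stool();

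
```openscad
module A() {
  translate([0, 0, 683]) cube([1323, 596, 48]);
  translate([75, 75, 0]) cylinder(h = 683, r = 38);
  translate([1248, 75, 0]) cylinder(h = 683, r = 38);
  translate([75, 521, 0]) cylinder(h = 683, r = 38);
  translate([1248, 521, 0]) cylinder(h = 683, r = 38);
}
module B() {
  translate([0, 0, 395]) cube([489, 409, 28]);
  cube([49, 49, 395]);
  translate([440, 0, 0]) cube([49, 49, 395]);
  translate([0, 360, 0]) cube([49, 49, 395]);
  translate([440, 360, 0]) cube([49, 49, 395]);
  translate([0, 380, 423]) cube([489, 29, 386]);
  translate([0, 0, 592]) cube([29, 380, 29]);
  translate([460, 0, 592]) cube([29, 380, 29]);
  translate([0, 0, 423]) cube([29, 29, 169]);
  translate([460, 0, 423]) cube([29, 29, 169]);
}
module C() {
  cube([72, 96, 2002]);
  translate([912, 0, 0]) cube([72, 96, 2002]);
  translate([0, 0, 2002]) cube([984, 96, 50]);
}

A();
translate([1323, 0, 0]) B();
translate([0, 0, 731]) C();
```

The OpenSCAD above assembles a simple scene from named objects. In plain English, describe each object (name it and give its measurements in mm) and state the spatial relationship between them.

A is a rectangular dining table. The top is 1323×596×48 mm with its upper surface at z = 731 mm. It stands on four round legs of 76 mm diameter, each leg's bounding box inset 37 mm from the nearest pair of top edges, running from the floor to the underside of the top.

B is a chair: 489×409 mm seat, 28 mm thick, top at z = 423 mm, on four 49 mm square corner legs flush with the seat edges. A 29 mm thick backrest slab spans the full seat width, extending 386 mm above the seat top, its back face flush with the seat's +y edge. Two armrests of 29×29 mm section run along each side from the seat's front edge to the front of the backrest, top faces 198 mm above the seat top and outer faces flush with the seat's x-edges; a 29×29 mm post under the front of each armrest stands on the seat at the front corner.

C is a rectangular door frame: two vertical jambs of 72×96 mm section, 2002 mm tall, with a clear opening 840 mm wide between their inner faces. A header 50 mm tall and 96 mm deep lies on top of the jambs and spans the full outside width.

The chair is against the table's +x side, with their −y faces flush. The door frame is on top of the table.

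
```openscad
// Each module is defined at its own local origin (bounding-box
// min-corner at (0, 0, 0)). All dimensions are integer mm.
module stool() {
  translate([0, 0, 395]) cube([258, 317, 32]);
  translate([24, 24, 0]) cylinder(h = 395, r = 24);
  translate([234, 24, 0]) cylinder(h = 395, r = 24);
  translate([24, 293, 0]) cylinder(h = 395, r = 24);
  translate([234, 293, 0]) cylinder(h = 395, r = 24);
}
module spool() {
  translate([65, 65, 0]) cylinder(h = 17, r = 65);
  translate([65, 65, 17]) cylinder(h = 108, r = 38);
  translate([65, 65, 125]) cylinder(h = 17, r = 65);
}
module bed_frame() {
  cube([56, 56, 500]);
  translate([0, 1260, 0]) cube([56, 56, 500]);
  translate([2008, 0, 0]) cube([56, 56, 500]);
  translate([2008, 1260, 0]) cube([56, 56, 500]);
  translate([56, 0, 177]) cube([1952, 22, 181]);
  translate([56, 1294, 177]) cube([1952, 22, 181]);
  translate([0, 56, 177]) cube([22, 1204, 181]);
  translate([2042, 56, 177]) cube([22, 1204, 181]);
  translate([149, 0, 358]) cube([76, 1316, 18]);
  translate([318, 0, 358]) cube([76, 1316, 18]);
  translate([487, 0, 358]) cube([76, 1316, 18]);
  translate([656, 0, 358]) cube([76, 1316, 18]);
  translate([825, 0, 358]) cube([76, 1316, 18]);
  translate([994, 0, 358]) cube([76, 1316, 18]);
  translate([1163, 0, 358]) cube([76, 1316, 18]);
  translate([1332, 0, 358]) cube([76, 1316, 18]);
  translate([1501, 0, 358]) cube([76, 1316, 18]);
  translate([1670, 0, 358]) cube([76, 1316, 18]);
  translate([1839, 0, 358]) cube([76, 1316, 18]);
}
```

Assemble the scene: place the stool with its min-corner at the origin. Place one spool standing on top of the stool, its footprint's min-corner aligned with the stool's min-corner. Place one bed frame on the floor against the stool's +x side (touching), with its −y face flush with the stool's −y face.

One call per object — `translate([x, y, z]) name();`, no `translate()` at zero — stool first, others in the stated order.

stool();
translate([0, 0, 427]) spool();
translate([258, 0, 0]) bed_frame();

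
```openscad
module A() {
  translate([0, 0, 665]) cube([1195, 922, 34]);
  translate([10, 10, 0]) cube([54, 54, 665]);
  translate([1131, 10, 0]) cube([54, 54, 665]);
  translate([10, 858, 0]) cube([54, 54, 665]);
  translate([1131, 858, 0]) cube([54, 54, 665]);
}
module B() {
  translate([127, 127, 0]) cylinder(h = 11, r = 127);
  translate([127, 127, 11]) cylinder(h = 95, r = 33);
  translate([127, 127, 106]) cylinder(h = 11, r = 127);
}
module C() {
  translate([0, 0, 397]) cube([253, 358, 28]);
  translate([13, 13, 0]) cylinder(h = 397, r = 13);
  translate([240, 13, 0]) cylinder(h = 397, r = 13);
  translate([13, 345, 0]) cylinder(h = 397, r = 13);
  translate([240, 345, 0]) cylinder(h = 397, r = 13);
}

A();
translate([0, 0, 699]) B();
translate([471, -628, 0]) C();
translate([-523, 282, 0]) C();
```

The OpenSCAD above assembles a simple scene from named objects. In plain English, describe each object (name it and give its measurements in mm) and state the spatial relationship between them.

A is a table with a 1195×922 mm rectangular top, 34 mm thick, top surface at z = 699 mm, supported by four 54×54 mm square legs, each inset 10 mm from the nearest pair of top edges, running from the floor.

B is a spool: two coaxial disc flanges of radius 127 mm and thickness 11 mm, joined by a core cylinder of radius 33 mm and height 95 mm. The lower flange rests on z = 0 and the three cylinders share a vertical axis.

C is a four-legged stool. The seat is 253×358 mm, 28 mm thick, top at z = 425 mm. It stands on four round legs, each 26 mm in diameter, from z = 0 to the seat underside, each leg's axis is inset half a diameter from the nearest pair of seat edges (so the leg's bounding box is flush with the corner).

The spool is on top of the table. Two stools sit around the table at the −y, −x sides.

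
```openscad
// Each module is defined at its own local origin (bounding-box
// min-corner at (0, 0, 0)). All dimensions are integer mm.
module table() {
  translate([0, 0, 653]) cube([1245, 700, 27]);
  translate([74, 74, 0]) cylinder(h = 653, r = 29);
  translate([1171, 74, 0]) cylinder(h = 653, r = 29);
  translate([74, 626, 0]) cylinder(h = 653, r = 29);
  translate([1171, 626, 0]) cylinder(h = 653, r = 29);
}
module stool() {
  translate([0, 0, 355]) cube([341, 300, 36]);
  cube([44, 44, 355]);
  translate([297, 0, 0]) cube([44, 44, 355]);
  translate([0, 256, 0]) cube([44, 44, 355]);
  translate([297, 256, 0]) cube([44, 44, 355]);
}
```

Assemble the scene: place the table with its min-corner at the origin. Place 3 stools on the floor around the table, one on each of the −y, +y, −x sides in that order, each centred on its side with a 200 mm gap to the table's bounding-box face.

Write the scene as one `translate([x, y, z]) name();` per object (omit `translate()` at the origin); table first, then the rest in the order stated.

table();
translate([452, -500, 0]) stool();
translate([452, 900, 0]) stool();
translate([-541, 200, 0]) stool();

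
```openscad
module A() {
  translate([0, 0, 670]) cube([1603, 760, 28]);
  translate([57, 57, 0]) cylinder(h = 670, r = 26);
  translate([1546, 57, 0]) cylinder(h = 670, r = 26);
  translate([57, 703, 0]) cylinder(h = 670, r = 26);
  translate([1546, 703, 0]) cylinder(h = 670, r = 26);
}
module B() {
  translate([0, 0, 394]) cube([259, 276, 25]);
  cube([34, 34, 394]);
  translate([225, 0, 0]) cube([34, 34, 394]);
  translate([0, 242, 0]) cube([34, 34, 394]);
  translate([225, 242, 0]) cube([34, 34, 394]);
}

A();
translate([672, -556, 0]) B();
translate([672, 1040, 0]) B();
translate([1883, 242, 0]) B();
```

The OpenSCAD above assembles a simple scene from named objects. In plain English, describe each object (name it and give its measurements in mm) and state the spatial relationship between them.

A is a table: top 1603 mm (x) × 760 mm (y), 28 mm thick, upper face at z = 698 mm, on four round legs of 52 mm diameter, each leg's bounding box inset 31 mm from the nearest pair of top edges, running from z = 0 to the bottom of the top.

B is a simple wooden stool: a rectangular seat 259 mm (x) by 276 mm (y), 25 mm thick, top face at z = 419 mm, on four square legs, each 34×34 mm in cross-section. The legs rest on z = 0, each flush with a corner of the seat.

Three stools sit around the table at the −y, +y, +x sides.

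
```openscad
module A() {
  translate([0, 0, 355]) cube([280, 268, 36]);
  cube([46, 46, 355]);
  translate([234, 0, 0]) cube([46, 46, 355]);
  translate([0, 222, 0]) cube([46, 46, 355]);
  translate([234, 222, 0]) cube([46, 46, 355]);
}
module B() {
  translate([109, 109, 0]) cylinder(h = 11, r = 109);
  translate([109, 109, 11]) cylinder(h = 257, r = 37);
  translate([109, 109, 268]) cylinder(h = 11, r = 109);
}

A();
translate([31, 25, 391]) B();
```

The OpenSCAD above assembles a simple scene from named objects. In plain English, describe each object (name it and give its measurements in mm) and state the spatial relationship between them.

A is a simple wooden stool: a rectangular seat 280 mm (x) by 268 mm (y), 36 mm thick, top face at z = 391 mm, on four square legs, each 46×46 mm in cross-section. The legs rest on z = 0, each flush with a corner of the seat.

B is a spool: two coaxial disc flanges of radius 109 mm and thickness 11 mm, joined by a core cylinder of radius 37 mm and height 257 mm. The lower flange rests on z = 0 and the three cylinders share a vertical axis.

The spool is on top of the stool, centred.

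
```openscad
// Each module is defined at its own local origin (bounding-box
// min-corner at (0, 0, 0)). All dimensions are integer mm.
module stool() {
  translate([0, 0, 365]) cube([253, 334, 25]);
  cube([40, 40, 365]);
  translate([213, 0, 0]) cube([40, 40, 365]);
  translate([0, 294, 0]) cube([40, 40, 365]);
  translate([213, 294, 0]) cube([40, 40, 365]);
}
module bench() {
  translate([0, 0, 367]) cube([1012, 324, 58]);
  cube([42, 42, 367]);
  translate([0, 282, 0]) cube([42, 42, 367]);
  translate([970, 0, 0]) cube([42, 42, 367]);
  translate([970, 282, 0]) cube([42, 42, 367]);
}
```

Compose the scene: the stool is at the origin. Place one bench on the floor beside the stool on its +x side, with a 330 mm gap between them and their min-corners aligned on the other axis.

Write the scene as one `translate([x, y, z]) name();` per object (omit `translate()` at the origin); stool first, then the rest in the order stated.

stool();
translate([583, 0, 0]) bench();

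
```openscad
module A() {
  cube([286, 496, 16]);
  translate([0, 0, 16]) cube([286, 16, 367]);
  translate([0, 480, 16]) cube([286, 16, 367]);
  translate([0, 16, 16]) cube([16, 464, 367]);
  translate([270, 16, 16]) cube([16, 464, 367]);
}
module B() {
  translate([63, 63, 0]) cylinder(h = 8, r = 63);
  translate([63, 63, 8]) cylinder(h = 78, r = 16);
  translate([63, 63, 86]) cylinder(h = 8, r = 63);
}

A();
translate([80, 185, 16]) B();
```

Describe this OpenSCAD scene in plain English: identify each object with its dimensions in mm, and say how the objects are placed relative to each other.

A is an open-topped rectangular box: outside dimensions 286×496×383 mm, with a uniform wall and base thickness of 16 mm. The base is a full 286×496 slab on the floor; four walls sit on top of the base. The front and back walls (the −y and +y sides) span the full width; the two side walls fit between them.

B is a spool: two coaxial disc flanges of radius 63 mm and thickness 8 mm, joined by a core cylinder of radius 16 mm and height 78 mm. The lower flange rests on z = 0 and the three cylinders share a vertical axis.

The spool sits inside the open box, centred.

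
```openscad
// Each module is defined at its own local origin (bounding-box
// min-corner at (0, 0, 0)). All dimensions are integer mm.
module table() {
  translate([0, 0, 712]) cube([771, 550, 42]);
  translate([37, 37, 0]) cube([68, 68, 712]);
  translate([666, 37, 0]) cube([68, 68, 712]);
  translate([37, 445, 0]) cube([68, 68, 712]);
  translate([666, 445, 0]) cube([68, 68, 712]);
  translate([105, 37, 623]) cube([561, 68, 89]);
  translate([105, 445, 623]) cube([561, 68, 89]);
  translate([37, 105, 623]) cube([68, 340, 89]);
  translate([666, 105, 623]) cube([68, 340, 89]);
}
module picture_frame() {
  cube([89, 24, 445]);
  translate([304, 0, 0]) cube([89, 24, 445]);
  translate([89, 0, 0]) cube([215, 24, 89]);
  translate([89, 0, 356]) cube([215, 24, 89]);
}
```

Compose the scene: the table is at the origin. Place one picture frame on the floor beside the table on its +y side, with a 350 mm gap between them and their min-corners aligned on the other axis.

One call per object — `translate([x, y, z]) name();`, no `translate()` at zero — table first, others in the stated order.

table();
translate([0, 900, 0]) picture_frame();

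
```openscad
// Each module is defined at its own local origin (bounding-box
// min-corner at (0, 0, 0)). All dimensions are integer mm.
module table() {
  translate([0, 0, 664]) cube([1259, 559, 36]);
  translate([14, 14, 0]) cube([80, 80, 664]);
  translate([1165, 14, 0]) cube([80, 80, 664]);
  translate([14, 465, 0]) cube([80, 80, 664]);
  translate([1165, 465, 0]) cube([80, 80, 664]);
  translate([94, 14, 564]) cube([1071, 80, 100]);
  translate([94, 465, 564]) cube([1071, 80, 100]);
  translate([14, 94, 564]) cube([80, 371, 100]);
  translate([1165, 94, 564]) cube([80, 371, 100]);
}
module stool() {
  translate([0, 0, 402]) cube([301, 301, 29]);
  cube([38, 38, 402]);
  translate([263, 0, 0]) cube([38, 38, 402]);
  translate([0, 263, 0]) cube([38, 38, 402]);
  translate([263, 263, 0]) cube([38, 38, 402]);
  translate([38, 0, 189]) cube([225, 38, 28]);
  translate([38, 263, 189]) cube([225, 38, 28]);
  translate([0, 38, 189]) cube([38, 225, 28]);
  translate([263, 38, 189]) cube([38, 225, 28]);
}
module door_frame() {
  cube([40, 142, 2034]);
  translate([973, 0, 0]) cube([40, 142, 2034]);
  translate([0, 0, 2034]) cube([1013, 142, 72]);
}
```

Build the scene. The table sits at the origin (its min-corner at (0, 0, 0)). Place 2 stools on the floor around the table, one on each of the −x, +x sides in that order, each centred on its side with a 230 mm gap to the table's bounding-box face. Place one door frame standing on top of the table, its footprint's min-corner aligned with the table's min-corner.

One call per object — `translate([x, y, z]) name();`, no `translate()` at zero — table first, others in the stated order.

table();
translate([-531, 129, 0]) stool();
translate([1489, 129, 0]) stool();
translate([0, 0, 700]) door_frame();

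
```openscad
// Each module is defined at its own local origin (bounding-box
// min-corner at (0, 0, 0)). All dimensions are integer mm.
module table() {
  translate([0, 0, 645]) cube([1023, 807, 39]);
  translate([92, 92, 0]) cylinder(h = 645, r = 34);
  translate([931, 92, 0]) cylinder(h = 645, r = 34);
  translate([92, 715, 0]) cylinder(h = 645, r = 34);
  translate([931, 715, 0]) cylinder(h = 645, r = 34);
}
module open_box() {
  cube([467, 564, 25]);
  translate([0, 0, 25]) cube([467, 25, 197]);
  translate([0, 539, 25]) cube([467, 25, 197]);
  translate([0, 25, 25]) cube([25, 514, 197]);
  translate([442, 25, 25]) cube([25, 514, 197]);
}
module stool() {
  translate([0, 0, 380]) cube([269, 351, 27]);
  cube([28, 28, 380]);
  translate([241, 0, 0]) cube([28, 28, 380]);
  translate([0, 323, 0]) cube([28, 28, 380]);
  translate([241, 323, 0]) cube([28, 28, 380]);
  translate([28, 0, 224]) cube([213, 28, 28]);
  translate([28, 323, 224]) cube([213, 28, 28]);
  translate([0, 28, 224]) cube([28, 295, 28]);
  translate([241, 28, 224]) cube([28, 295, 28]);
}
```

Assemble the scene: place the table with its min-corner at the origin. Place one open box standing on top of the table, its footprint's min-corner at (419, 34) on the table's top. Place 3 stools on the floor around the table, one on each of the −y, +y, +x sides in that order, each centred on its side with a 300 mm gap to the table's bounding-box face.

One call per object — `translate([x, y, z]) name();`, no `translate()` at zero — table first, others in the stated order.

table();
translate([419, 34, 684]) open_box();
translate([377, -651, 0]) stool();
translate([377, 1107, 0]) stool();
translate([1323, 228, 0]) stool();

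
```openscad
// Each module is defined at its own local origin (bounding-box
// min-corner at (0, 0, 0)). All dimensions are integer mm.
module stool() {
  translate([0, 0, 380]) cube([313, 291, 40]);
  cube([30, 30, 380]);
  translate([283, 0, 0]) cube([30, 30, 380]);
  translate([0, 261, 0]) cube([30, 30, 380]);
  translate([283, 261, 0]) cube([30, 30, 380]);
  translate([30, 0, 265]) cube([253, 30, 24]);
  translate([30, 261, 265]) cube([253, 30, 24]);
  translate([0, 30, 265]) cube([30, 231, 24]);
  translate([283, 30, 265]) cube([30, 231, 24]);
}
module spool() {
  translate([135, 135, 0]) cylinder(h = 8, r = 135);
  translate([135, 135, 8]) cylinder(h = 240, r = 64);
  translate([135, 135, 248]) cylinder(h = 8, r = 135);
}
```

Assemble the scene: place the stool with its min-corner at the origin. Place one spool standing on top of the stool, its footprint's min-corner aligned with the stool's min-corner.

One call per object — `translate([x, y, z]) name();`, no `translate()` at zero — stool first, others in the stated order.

stool();
translate([0, 0, 420]) spool();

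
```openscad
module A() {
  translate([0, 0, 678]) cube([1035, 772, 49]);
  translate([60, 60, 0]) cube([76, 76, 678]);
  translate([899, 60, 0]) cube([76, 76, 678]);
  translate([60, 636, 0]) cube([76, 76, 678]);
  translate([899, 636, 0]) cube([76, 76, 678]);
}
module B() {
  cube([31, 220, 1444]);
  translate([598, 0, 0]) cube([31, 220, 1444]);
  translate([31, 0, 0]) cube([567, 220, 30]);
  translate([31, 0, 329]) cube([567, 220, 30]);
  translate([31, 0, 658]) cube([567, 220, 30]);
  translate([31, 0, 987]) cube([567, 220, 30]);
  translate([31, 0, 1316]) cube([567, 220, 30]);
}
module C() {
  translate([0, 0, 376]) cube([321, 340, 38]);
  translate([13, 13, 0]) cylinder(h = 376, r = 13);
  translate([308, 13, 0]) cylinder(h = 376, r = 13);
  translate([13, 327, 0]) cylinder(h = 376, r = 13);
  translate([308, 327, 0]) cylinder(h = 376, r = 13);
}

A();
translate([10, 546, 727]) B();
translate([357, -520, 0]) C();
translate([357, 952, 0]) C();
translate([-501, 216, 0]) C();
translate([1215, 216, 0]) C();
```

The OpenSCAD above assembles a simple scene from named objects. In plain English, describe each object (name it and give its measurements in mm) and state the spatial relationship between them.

A is a table with a 1035×772 mm rectangular top, 49 mm thick, top surface at z = 727 mm, supported by four 76×76 mm square legs, each inset 60 mm from the nearest pair of top edges, running from the floor.

B is a bookshelf 629 mm wide overall, 220 mm deep and 1444 mm tall. The two sides are 31 mm thick vertical panels. 5 horizontal shelves of 30 mm thickness span between the inner faces of the sides; the lowest shelf sits on the floor and shelves are stacked with a clear vertical gap of 299 mm between each pair.

C is a simple wooden stool: a rectangular seat 321 mm (x) by 340 mm (y), 38 mm thick, top face at z = 414 mm, on four round legs, each 26 mm in diameter. The legs rest on z = 0, each leg's axis is inset half a diameter from the nearest pair of seat edges (so the leg's bounding box is flush with the corner).

The bookshelf is on top of the table. Four stools sit around the table at the −y, +y, −x, +x sides.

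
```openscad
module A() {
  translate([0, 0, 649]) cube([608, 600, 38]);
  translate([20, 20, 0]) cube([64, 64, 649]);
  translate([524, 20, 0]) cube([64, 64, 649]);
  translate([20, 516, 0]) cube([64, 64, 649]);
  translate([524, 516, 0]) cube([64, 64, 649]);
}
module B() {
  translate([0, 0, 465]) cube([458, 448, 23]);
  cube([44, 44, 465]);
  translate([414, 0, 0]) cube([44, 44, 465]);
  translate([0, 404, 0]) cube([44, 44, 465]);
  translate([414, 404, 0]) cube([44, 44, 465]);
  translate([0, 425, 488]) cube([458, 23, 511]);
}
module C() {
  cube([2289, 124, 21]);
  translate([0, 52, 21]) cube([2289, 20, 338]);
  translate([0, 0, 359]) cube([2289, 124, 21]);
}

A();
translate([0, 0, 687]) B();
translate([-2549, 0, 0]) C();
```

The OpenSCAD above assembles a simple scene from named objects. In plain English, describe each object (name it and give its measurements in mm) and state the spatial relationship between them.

A is a table with a 608×600 mm rectangular top, 38 mm thick, top surface at z = 687 mm, supported by four 64×64 mm square legs, each inset 20 mm from the nearest pair of top edges, running from the floor.

B is a chair. The seat is a 458×448×23 mm slab with its top at z = 488 mm, on four 44×44 mm corner legs (flush with the seat edges, standing on z = 0). A flat backrest 23 mm thick, 511 mm tall, spans the full seat width and rises from the seat top along its +y edge, rear face flush with the rear of the seat.

C is an I-beam lying along x, 2289 mm long. Overall section height 380 mm. Two flanges 124 mm wide (y) and 21 mm thick, one on the floor and one at the top; a web 20 mm thick runs between them, centred on the flange width.

The chair is on top of the table. The I-beam is on the floor beside the table on its −x side.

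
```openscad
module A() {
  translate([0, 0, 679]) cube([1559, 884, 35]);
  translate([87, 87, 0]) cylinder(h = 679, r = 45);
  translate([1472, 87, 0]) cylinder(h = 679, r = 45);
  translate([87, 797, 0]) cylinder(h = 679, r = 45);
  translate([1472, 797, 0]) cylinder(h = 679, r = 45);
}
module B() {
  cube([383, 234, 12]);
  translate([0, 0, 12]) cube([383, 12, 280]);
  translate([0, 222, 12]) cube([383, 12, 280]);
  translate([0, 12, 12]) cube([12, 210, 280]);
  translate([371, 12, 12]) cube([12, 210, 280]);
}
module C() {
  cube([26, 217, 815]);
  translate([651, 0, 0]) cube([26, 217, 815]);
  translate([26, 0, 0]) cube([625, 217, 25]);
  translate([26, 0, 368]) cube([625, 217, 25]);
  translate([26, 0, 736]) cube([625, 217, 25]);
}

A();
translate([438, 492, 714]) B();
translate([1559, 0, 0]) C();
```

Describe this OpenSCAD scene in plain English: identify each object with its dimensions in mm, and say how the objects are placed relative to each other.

A is a table: top 1559 mm (x) × 884 mm (y), 35 mm thick, upper face at z = 714 mm, on four round legs of 90 mm diameter, each leg's bounding box inset 42 mm from the nearest pair of top edges, running from z = 0 to the bottom of the top.

B is an open-topped rectangular box: outside dimensions 383×234×292 mm, with a uniform wall and base thickness of 12 mm. The base is a full 383×234 slab on the floor; four walls sit on top of the base. The front and back walls (the −y and +y sides) span the full width; the two side walls fit between them.

C is an open bookshelf. Two side panels, each 26 mm thick, 217 mm deep and 815 mm tall, stand 677 mm apart (outside-to-outside). Between them sit 3 shelves, each 25 mm thick and 217 mm deep, spanning the full gap between the sides. The bottom shelf rests on the floor (its underside at z = 0) and the clear gap between one shelf's top and the next shelf's underside is 343 mm.

The open box is on top of the table. The bookshelf is against the table's +x side, with their −y faces flush.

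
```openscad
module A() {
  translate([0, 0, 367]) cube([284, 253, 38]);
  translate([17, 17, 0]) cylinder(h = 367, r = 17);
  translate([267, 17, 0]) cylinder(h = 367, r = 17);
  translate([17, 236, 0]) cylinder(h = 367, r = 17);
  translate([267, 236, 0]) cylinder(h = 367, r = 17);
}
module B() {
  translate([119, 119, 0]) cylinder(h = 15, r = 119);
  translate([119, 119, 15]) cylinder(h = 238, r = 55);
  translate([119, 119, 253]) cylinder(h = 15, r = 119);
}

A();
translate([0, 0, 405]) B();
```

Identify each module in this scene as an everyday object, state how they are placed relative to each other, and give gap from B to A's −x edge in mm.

A is a stool. B is a spool. The spool is on top of the stool. The gap from the spool to the stool's −x edge is 0 mm.

The spool's min-x is at 0; the stool's min-x is 0; gap = 0 mm.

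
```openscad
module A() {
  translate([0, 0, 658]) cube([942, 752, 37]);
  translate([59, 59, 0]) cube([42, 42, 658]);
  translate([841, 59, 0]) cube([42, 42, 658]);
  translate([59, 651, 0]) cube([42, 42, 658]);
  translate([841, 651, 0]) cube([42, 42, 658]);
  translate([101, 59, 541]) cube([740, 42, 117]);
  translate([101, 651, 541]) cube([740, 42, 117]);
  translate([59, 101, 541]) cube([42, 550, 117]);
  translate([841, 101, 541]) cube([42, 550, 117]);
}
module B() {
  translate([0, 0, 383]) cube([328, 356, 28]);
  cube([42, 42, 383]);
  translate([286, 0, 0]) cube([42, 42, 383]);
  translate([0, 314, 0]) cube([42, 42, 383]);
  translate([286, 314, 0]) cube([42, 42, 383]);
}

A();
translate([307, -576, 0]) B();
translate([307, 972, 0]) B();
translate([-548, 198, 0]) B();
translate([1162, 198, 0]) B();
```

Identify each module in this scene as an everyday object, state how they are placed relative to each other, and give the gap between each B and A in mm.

Each stool's nearest face is 220 mm from the table's bounding box.

A is a table. B is a stool. Four stools sit around the table at the −y, +y, −x, +x sides. The gap between each stool and the table is 220 mm.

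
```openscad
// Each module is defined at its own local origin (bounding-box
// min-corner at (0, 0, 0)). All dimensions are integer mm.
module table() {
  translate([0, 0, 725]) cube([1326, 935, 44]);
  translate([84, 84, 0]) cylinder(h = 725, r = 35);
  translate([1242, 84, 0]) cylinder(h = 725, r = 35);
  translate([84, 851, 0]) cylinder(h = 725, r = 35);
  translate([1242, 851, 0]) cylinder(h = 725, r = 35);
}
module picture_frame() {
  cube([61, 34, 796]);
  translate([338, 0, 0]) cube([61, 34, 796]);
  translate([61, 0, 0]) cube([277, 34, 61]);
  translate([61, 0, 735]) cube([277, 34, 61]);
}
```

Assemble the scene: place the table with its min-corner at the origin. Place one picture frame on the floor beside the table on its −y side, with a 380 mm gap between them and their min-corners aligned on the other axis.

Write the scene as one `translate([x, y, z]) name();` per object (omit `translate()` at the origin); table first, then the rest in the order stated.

table();
translate([0, -414, 0]) picture_frame();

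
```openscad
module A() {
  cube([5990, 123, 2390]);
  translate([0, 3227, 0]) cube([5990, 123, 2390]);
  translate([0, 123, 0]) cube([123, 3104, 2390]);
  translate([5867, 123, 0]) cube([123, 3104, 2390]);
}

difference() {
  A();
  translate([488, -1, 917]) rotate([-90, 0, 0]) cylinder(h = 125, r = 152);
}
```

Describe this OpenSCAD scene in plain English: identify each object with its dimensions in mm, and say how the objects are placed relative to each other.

A is a box-shaped house frame (walls only): outside footprint 5990×3350 mm, wall height 2390 mm, wall thickness 123 mm. The two y-facing walls run the full x-width; the two x-facing walls fit between the inner faces of the y-facing walls.

The house frame has a circular hole of radius 152 mm through its front wall, centred at (x = 488, z = 917).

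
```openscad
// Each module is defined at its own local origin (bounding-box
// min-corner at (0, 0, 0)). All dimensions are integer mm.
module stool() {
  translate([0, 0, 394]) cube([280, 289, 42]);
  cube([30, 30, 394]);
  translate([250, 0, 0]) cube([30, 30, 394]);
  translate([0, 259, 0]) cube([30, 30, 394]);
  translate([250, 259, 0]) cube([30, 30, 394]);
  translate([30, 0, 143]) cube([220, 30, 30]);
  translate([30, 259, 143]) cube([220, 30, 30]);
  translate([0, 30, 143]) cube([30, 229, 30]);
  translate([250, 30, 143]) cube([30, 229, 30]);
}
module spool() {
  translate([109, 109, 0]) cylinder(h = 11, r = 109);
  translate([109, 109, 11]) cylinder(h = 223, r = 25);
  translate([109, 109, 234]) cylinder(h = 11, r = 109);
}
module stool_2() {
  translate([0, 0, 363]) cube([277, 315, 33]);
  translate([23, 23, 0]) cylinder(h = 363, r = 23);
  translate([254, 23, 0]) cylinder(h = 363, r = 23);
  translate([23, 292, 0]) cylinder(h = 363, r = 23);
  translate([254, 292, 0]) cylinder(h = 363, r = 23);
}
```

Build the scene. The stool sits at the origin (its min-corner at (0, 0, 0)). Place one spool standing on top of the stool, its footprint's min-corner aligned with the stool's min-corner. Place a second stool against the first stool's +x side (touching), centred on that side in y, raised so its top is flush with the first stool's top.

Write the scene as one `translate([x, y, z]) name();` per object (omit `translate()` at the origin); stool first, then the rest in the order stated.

stool();
translate([0, 0, 436]) spool();
translate([280, -13, 40]) stool_2();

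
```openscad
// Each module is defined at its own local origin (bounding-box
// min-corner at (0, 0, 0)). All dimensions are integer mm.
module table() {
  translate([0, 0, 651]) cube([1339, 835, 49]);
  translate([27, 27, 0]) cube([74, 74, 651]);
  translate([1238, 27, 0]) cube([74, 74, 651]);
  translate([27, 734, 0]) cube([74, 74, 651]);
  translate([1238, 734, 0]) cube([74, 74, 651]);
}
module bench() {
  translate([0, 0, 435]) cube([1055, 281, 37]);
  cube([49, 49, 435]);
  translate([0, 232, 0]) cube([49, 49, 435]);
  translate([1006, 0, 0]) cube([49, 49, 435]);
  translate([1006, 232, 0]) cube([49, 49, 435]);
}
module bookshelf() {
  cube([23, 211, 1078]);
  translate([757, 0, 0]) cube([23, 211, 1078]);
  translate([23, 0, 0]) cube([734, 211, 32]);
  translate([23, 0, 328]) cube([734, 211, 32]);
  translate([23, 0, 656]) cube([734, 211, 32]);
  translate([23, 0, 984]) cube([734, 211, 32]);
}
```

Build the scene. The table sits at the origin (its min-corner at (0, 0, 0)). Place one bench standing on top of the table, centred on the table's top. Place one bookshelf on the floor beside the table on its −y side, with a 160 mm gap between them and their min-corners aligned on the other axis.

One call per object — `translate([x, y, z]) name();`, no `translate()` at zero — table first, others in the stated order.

table();
translate([142, 277, 700]) bench();
translate([0, -371, 0]) bookshelf();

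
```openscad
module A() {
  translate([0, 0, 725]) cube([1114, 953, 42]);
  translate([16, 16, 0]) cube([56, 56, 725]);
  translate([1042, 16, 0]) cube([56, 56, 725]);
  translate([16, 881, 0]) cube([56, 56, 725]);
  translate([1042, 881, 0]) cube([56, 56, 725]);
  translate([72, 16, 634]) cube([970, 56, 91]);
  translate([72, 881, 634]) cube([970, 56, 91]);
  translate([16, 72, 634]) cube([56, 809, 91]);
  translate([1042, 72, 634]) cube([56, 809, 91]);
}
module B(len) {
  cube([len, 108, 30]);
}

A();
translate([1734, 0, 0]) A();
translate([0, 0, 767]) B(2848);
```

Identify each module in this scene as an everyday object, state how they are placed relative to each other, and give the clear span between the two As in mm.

Second table starts at x = 1734; first ends at x = 1114; clear span = 1734 − 1114 = 620 mm.

A is a table. B is a beam. A beam spans the tops of two tables. The clear span between the two tables is 620 mm.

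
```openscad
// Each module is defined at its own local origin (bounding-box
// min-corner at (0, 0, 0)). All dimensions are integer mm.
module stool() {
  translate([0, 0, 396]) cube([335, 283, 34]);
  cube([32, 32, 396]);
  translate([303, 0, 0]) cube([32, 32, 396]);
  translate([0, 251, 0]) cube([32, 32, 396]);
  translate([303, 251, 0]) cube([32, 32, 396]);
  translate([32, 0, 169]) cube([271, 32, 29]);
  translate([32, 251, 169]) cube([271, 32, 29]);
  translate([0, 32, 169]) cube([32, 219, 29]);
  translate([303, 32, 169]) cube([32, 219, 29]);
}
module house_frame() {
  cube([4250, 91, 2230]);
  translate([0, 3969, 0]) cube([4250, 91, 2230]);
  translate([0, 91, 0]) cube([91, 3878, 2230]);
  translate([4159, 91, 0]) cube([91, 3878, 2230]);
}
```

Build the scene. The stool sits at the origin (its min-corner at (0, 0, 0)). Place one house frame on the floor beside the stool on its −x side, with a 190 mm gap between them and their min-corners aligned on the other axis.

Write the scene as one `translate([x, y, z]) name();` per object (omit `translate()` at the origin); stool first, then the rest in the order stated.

stool();
translate([-4440, 0, 0]) house_frame();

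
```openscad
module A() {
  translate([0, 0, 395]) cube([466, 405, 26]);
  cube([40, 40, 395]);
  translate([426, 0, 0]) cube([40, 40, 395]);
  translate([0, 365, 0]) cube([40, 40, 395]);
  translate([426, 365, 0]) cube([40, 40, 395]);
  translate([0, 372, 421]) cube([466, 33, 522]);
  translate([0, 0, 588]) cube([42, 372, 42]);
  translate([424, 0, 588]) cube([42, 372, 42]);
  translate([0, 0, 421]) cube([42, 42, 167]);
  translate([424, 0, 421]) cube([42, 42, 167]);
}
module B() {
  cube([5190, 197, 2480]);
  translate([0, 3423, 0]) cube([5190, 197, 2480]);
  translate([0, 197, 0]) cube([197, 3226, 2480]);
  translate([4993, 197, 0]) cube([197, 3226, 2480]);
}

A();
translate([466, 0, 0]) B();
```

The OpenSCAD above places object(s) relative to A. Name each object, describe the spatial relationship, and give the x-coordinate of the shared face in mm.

The chair's +x face and the house frame's −x face are both at x = 466 mm.

A is a chair. B is a house frame. The house frame is against the chair's +x side, with their −y faces flush. The x-coordinate of the shared face is 466 mm.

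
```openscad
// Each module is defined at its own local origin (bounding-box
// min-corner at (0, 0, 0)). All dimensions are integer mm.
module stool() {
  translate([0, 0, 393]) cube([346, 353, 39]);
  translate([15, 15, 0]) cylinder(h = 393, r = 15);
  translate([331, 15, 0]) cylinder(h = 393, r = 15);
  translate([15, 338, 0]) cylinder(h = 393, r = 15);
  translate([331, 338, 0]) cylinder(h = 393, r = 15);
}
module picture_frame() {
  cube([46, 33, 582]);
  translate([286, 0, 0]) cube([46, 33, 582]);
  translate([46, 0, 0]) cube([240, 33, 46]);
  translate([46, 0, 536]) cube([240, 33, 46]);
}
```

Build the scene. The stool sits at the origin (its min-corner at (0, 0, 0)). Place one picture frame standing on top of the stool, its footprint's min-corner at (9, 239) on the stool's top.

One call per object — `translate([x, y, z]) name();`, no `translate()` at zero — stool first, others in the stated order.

stool();
translate([9, 239, 432]) picture_frame();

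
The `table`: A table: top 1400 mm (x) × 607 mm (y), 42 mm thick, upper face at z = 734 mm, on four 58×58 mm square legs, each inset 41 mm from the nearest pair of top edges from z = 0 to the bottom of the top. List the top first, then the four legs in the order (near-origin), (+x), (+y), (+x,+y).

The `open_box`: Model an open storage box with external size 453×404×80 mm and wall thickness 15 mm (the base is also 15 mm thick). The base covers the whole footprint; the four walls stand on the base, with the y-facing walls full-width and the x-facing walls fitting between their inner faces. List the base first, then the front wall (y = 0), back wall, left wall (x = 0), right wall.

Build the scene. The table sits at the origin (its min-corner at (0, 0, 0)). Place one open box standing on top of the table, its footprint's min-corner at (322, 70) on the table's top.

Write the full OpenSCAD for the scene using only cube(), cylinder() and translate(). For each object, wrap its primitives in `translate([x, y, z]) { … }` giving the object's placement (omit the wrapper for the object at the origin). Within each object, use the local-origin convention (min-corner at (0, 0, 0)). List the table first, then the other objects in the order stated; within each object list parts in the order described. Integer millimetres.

translate([0, 0, 692]) cube([1400, 607, 42]);
translate([41, 41, 0]) cube([58, 58, 692]);
translate([1301, 41, 0]) cube([58, 58, 692]);
translate([41, 508, 0]) cube([58, 58, 692]);
translate([1301, 508, 0]) cube([58, 58, 692]);
translate([322, 70, 734]) {
  cube([453, 404, 15]);
  translate([0, 0, 15]) cube([453, 15, 65]);
  translate([0, 389, 15]) cube([453, 15, 65]);
  translate([0, 15, 15]) cube([15, 374, 65]);
  translate([438, 15, 15]) cube([15, 374, 65]);
}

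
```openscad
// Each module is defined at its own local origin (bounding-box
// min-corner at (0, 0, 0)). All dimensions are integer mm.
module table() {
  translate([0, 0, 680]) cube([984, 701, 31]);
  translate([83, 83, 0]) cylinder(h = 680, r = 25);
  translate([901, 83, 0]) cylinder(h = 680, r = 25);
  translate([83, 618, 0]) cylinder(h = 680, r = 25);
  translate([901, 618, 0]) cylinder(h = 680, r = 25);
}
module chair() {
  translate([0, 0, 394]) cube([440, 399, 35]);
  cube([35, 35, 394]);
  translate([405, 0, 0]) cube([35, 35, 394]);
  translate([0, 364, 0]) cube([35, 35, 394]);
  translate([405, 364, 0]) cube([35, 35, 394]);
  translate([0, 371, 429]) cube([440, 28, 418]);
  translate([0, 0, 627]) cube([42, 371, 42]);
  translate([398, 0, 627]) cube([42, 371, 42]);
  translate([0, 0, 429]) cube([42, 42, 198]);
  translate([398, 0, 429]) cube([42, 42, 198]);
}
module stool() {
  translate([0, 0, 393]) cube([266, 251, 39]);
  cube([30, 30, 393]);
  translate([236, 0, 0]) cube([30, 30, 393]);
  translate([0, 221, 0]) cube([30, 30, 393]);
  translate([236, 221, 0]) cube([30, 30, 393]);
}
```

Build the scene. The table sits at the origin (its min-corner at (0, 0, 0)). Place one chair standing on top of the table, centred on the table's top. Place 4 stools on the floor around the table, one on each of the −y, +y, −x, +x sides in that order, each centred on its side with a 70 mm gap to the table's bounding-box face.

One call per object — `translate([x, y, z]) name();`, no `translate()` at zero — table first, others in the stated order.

table();
translate([272, 151, 711]) chair();
translate([359, -321, 0]) stool();
translate([359, 771, 0]) stool();
translate([-336, 225, 0]) stool();
translate([1054, 225, 0]) stool();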